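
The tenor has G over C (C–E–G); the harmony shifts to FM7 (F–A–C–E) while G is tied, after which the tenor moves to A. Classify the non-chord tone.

G is a retardation.

The harmony at that moment is F major seventh chord (F, A, C, E); G is not a chord tone.
It is held over (the same pitch as the preceding G) and left by step up to A.
Held over from the previous chord and resolving up by step — a retardation.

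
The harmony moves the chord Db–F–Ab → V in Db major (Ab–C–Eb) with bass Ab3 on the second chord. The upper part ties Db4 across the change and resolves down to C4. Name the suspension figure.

4–3 suspension.

At the second chord the bass is Ab3. The suspended Db4 lies a fourth above the bass; after resolving down by step to C4, the interval above the bass becomes a third.
Suspension figures are named by those two intervals: 4–3.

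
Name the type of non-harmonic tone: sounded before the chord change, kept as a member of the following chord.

Approach: ahead of the chord change (typically by step), so it is dissonant against the current harmony. Departure: none — the same pitch is restated or held and is a chord tone of the new harmony.
Dissonant first, consonant once the harmony catches up: the note simply arrives early — an anticipation. (The reverse timing, consonant first and dissonant after the change, would be a suspension or retardation.)

Anticipation.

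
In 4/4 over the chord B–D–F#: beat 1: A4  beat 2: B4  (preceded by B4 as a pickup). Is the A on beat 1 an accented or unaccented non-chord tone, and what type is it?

The harmony at that moment is B minor triad (B, D, F#); A4 is not a chord tone.
It is approached by step down from B4 and left by step up to B4.
Step away and step back to the same note — a neighbor tone (lower neighbor).
It falls on the downbeat, so it is accented.

Accented neighbor tone.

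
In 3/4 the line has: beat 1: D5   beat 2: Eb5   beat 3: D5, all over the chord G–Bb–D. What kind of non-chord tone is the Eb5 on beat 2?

Upper neighbor tone.

The harmony at that moment is G minor triad (G, Bb, D); Eb5 is not a chord tone.
It is approached by step up from D5 and left by step down to D5.
Step away and step back to the same note — a neighbor tone (upper neighbor).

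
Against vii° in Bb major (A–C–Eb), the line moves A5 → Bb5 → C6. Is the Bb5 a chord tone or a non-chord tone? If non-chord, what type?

The harmony at that moment is A diminished triad (A, C, Eb); Bb5 is not a chord tone.
It is approached by step up from A5 and left by step up to C6.
Step in, step out in the same direction — a passing tone.

Non-chord tone — a passing tone.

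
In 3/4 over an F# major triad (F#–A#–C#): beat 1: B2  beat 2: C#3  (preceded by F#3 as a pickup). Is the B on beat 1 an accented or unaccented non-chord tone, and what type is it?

Accented appoggiatura.

The harmony at that moment is F# major triad (F#, A#, C#); B2 is not a chord tone.
It is approached by leap down from F#3 and left by step up to C#3.
Leap in, step out — an appoggiatura.
It falls on the downbeat, so it is accented.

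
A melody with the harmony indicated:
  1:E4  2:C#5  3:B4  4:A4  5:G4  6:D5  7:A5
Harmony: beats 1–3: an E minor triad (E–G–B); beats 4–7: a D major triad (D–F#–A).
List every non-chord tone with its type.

The harmony at that moment is E minor triad (E, G, B); C#5 is not a chord tone.
It is approached by leap up from E4 and left by step down to B4.
Leap in, step out — an appoggiatura.
The harmony at that moment is D major triad (D, F#, A); G4 is not a chord tone.
It is approached by step down from A4 and left by leap up to D5.
Step in, leap out — an escape tone.

C#5 (beat 2) — appoggiatura; G4 (beat 5) — escape tone.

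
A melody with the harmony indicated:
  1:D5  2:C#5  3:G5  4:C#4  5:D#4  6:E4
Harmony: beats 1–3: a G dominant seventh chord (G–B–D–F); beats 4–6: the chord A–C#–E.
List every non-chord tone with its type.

C#5 (beat 2) — escape tone; D#4 (beat 5) — passing tone.

The harmony at that moment is G dominant seventh chord (G, B, D, F); C#5 is not a chord tone.
It is approached by step down from D5 and left by leap up to G5.
Step in, leap out — an escape tone.
The harmony at that moment is A major triad (A, C#, E); D#4 is not a chord tone.
It is approached by step up from C#4 and left by step up to E4.
Step in, step out in the same direction — a passing tone.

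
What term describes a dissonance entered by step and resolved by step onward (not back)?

Approach: by step. Departure: by step, continuing in the same direction.
Stepwise on both sides with no change of direction means the note fills in the space between two different chord tones — a passing tone. (Had it turned back to its starting note it would be a neighbor tone instead.)

Passing tone.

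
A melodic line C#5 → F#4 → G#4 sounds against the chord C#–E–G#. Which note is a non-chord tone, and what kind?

The harmony at that moment is C# minor triad (C#, E, G#); F#4 is not a chord tone.
It is approached by leap down from C#5 and left by step up to G#4.
Leap in, step out — an appoggiatura.

F#4 is an appoggiatura.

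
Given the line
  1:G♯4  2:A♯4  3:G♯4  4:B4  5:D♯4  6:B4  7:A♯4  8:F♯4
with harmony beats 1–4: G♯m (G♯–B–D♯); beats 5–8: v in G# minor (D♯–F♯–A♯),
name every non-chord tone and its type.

A♯4 (beat 2) — neighbor tone; B4 (beat 6) — appoggiatura.

The harmony at that moment is G♯ minor triad (G♯, B, D♯); A♯4 is not a chord tone.
It is approached by step up from G♯4 and left by step down to G♯4.
Step away and step back to the same note — a neighbor tone (upper neighbor).
The harmony at that moment is D♯ minor triad (D♯, F♯, A♯); B4 is not a chord tone.
It is approached by leap up from D♯4 and left by step down to A♯4.
Leap in, step out — an appoggiatura.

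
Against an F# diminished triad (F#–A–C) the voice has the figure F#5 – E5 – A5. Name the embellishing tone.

The harmony at that moment is F# diminished triad (F#, A, C); E5 is not a chord tone.
It is approached by step down from F#5 and left by leap up to A5.
Step in, leap out — an escape tone.

E5 is an escape tone.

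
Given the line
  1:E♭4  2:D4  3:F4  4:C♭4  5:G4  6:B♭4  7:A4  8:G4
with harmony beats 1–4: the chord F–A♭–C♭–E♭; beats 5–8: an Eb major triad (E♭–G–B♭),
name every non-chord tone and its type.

The harmony at that moment is F half-diminished seventh chord (F, A♭, C♭, E♭); D4 is not a chord tone.
It is approached by step down from E♭4 and left by leap up to F4.
Step in, leap out — an escape tone.
The harmony at that moment is E♭ major triad (E♭, G, B♭); A4 is not a chord tone.
It is approached by step down from B♭4 and left by step down to G4.
Step in, step out in the same direction — a passing tone.

D4 (beat 2) — escape tone; A4 (beat 7) — passing tone.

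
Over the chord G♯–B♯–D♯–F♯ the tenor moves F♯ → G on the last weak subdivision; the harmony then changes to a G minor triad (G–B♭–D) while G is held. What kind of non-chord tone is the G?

The harmony at that moment is G♯ dominant seventh chord (G♯, B♯, D♯, F♯); G is not a chord tone.
It is approached by step up from F♯ and then sustained as the same pitch into the next harmony.
Arriving early and becoming a chord tone when the harmony changes — an anticipation.

G is an anticipation.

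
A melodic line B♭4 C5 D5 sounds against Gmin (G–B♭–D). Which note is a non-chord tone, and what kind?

The harmony at that moment is G minor triad (G, B♭, D); C5 is not a chord tone.
It is approached by step up from B♭4 and left by step up to D5.
Step in, step out in the same direction — a passing tone.

C5 is a passing tone.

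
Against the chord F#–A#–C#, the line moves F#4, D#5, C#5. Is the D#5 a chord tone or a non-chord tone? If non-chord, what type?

The harmony at that moment is F# major triad (F#, A#, C#); D#5 is not a chord tone.
It is approached by leap up from F#4 and left by step down to C#5.
Leap in, step out — an appoggiatura.

Non-chord tone — an appoggiatura.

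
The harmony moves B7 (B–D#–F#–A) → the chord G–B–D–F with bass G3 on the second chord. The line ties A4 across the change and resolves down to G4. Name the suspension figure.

At the second chord the bass is G3. The suspended A4 lies a ninth above the bass; after resolving down by step to G4, the interval above the bass becomes an octave.
Suspension figures are named by those two intervals: 9–8.

9–8 suspension.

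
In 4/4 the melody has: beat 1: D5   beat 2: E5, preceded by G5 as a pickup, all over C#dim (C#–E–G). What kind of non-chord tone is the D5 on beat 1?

Appoggiatura.

The harmony at that moment is C# diminished triad (C#, E, G); D5 is not a chord tone.
It is approached by leap down from G5 and left by step up to E5.
Leap in, step out, metrically accented — an appoggiatura.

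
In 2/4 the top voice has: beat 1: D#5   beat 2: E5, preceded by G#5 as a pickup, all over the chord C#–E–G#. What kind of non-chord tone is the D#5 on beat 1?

Appoggiatura.

The harmony at that moment is C# minor triad (C#, E, G#); D#5 is not a chord tone.
It is approached by leap down from G#5 and left by step up to E5.
Leap in, step out, metrically accented — an appoggiatura.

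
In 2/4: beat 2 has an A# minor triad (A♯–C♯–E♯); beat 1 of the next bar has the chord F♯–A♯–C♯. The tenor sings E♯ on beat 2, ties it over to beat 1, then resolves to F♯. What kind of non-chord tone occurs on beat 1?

The harmony at that moment is F♯ major triad (F♯, A♯, C♯); E♯ is not a chord tone.
It is held over (the same pitch as the preceding E♯) and left by step up to F♯.
Held over from the previous chord and resolving up by step — a retardation.

Retardation.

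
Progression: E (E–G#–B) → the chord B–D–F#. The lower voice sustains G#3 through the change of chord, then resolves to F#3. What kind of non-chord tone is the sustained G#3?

The harmony at that moment is B minor triad (B, D, F#); G#3 is not a chord tone.
It is held over (the same pitch as the preceding G#3) and left by step down to F#3.
Held over from the previous chord and resolving down by step — a suspension.

G#3 is a suspension.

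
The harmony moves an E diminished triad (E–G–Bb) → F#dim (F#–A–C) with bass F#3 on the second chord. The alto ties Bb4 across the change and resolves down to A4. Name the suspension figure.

At the second chord the bass is F#3. The suspended Bb4 lies a fourth above the bass; after resolving down by step to A4, the interval above the bass becomes a third.
Suspension figures are named by those two intervals: 4–3.

4–3 suspension.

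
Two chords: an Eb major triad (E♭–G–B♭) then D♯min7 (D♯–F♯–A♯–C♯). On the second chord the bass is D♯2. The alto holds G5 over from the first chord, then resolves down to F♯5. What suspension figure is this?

At the second chord the bass is D♯2. The suspended G5 lies a fourth above the bass; after resolving down by step to F♯5, the interval above the bass becomes a third.
Suspension figures are named by those two intervals: 4–3.

4–3 suspension.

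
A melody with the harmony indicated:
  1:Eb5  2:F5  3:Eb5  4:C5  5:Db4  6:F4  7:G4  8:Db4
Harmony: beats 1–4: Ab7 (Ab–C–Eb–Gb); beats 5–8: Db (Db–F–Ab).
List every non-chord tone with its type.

F5 (beat 2) — neighbor tone; G4 (beat 7) — escape tone.

The harmony at that moment is Ab dominant seventh chord (Ab, C, Eb, Gb); F5 is not a chord tone.
It is approached by step up from Eb5 and left by step down to Eb5.
Step away and step back to the same note — a neighbor tone (upper neighbor).
The harmony at that moment is Db major triad (Db, F, Ab); G4 is not a chord tone.
It is approached by step up from F4 and left by leap down to Db4.
Step in, leap out — an escape tone.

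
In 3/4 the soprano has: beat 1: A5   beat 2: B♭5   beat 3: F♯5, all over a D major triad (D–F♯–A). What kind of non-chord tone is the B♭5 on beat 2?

The harmony at that moment is D major triad (D, F♯, A); B♭5 is not a chord tone.
It is approached by step up from A5 and left by leap down to F♯5.
Step in, leap out, on a weak beat — an escape tone.

Escape tone.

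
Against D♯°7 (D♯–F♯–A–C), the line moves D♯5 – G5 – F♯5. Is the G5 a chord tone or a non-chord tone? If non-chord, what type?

The harmony at that moment is D♯ diminished seventh chord (D♯, F♯, A, C); G5 is not a chord tone.
It is approached by leap up from D♯5 and left by step down to F♯5.
Leap in, step out — an appoggiatura.

Non-chord tone — an appoggiatura.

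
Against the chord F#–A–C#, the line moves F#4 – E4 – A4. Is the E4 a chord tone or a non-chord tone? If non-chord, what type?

Non-chord tone — an escape tone.

The harmony at that moment is F# minor triad (F#, A, C#); E4 is not a chord tone.
It is approached by step down from F#4 and left by leap up to A4.
Step in, leap out — an escape tone.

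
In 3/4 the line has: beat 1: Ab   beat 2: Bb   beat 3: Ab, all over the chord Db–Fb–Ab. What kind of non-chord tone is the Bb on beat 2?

Upper neighbor tone.

The harmony at that moment is Db minor triad (Db, Fb, Ab); Bb is not a chord tone.
It is approached by step up from Ab and left by step down to Ab.
Step away and step back to the same note — a neighbor tone (upper neighbor).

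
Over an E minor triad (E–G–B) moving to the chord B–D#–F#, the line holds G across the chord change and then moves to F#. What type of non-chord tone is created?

G is a suspension.

The harmony at that moment is B major triad (B, D#, F#); G is not a chord tone.
It is held over (the same pitch as the preceding G) and left by step down to F#.
Held over from the previous chord and resolving down by step — a suspension.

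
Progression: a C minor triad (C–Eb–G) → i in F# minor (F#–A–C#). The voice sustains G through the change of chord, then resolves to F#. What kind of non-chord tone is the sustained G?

The harmony at that moment is F# minor triad (F#, A, C#); G is not a chord tone.
It is held over (the same pitch as the preceding G) and left by step down to F#.
Held over from the previous chord and resolving down by step — a suspension.

G is a suspension.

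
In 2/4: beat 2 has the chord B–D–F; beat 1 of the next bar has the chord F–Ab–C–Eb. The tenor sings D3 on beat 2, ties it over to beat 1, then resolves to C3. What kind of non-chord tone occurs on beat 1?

The harmony at that moment is F minor seventh chord (F, Ab, C, Eb); D3 is not a chord tone.
It is held over (the same pitch as the preceding D3) and left by step down to C3.
Held over from the previous chord and resolving down by step — a suspension.

Suspension.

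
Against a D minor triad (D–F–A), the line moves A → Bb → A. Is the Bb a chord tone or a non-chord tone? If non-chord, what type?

The harmony at that moment is D minor triad (D, F, A); Bb is not a chord tone.
It is approached by step up from A and left by step down to A.
Step away and step back to the same note — a neighbor tone (upper neighbor).

Non-chord tone — a neighbor tone.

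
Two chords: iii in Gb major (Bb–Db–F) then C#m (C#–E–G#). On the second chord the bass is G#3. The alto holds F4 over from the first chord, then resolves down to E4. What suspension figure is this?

At the second chord the bass is G#3. The suspended F4 lies a seventh above the bass; after resolving down by step to E4, the interval above the bass becomes a sixth.
Suspension figures are named by those two intervals: 7–6.

7–6 suspension.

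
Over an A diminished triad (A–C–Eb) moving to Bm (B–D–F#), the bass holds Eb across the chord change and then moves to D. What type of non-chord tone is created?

The harmony at that moment is B minor triad (B, D, F#); Eb is not a chord tone.
It is held over (the same pitch as the preceding Eb) and left by step down to D.
Held over from the previous chord and resolving down by step — a suspension.

Eb is a suspension.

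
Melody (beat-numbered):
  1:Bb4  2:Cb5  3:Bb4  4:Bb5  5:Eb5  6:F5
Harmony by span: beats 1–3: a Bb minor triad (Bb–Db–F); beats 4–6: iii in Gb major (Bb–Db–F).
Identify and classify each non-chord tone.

The harmony at that moment is Bb minor triad (Bb, Db, F); Cb5 is not a chord tone.
It is approached by step up from Bb4 and left by step down to Bb4.
Step away and step back to the same note — a neighbor tone (upper neighbor).
The harmony at that moment is Bb minor triad (Bb, Db, F); Eb5 is not a chord tone.
It is approached by leap down from Bb5 and left by step up to F5.
Leap in, step out — an appoggiatura.

Cb5 (beat 2) — neighbor tone; Eb5 (beat 5) — appoggiatura.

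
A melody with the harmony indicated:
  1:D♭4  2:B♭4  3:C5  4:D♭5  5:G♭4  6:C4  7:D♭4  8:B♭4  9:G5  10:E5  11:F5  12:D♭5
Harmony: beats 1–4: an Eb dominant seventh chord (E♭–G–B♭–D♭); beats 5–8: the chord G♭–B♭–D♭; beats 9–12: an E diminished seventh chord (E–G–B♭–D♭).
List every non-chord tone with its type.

The harmony at that moment is E♭ dominant seventh chord (E♭, G, B♭, D♭); C5 is not a chord tone.
It is approached by step up from B♭4 and left by step up to D♭5.
Step in, step out in the same direction — a passing tone.
The harmony at that moment is G♭ major triad (G♭, B♭, D♭); C4 is not a chord tone.
It is approached by leap down from G♭4 and left by step up to D♭4.
Leap in, step out — an appoggiatura.
The harmony at that moment is E diminished seventh chord (E, G, B♭, D♭); F5 is not a chord tone.
It is approached by step up from E5 and left by leap down to D♭5.
Step in, leap out — an escape tone.

C5 (beat 3) — passing tone; C4 (beat 6) — appoggiatura; F5 (beat 11) — escape tone.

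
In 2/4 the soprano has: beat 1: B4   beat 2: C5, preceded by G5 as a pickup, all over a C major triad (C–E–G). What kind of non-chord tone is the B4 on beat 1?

The harmony at that moment is C major triad (C, E, G); B4 is not a chord tone.
It is approached by leap down from G5 and left by step up to C5.
Leap in, step out, metrically accented — an appoggiatura.

Appoggiatura.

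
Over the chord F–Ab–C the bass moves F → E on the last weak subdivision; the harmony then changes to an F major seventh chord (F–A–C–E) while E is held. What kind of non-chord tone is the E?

The harmony at that moment is F minor triad (F, Ab, C); E is not a chord tone.
It is approached by step down from F and then sustained as the same pitch into the next harmony.
Arriving early and becoming a chord tone when the harmony changes — an anticipation.

E is an anticipation.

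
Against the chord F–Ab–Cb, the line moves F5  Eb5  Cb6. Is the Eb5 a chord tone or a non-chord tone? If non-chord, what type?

Non-chord tone — an escape tone.

The harmony at that moment is F diminished triad (F, Ab, Cb); Eb5 is not a chord tone.
It is approached by step down from F5 and left by leap up to Cb6.
Step in, leap out — an escape tone.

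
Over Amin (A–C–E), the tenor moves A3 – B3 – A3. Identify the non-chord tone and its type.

The harmony at that moment is A minor triad (A, C, E); B3 is not a chord tone.
It is approached by step up from A3 and left by step down to A3.
Step away and step back to the same note — a neighbor tone (upper neighbor).

B3 is a neighbor tone.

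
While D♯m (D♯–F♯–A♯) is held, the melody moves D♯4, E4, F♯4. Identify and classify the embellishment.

The harmony at that moment is D♯ minor triad (D♯, F♯, A♯); E4 is not a chord tone.
It is approached by step up from D♯4 and left by step up to F♯4.
Step in, step out in the same direction — a passing tone.

E4 is a passing tone.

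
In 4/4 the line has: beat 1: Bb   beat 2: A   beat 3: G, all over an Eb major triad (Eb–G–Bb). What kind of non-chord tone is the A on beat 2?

Passing tone.

The harmony at that moment is Eb major triad (Eb, G, Bb); A is not a chord tone.
It is approached by step down from Bb and left by step down to G.
Step in, step out in the same direction — a passing tone.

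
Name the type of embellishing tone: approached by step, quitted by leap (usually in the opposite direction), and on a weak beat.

Escape tone.

Approach: by step. Departure: by leap. Metric position: weak.
Step in, leap out, from a weak position — an escape tone (échappée). (It is the mirror image of the appoggiatura, which leaps in and steps out on a strong beat.)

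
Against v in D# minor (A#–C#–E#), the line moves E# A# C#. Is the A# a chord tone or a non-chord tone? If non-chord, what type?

Chord tone (the root of A# minor triad).

A# minor triad contains A#, C#, E#; A# is the root, so it is a chord tone.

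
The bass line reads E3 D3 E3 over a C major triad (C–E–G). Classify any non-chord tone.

The harmony at that moment is C major triad (C, E, G); D3 is not a chord tone.
It is approached by step down from E3 and left by step up to E3.
Step away and step back to the same note — a neighbor tone (lower neighbor).

D3 is a neighbor tone.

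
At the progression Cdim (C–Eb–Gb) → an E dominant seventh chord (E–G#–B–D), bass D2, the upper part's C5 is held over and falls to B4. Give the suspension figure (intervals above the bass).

At the second chord the bass is D2. The suspended C5 lies a seventh above the bass; after resolving down by step to B4, the interval above the bass becomes a sixth.
Suspension figures are named by those two intervals: 7–6.

7–6 suspension.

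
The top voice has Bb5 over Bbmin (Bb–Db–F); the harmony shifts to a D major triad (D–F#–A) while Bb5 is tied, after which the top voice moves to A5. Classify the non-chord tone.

The harmony at that moment is D major triad (D, F#, A); Bb5 is not a chord tone.
It is held over (the same pitch as the preceding Bb5) and left by step down to A5.
Held over from the previous chord and resolving down by step — a suspension.

Bb5 is a suspension.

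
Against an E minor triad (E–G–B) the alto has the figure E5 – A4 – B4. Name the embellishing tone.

A4 is an appoggiatura.

The harmony at that moment is E minor triad (E, G, B); A4 is not a chord tone.
It is approached by leap down from E5 and left by step up to B4.
Leap in, step out — an appoggiatura.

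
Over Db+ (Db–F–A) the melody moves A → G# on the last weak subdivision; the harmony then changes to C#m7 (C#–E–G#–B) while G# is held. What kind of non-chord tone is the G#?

The harmony at that moment is Db augmented triad (Db, F, A); G# is not a chord tone.
It is approached by step down from A and then sustained as the same pitch into the next harmony.
Arriving early and becoming a chord tone when the harmony changes — an anticipation.

G# is an anticipation.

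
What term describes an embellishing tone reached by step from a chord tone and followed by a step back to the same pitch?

Neighbor tone.

Approach: by step. Departure: by step in the opposite direction, back to the starting pitch.
Stepwise on both sides but reversing to return to the same chord tone — a neighbor tone. (Had it continued onward in the same direction it would be a passing tone instead.)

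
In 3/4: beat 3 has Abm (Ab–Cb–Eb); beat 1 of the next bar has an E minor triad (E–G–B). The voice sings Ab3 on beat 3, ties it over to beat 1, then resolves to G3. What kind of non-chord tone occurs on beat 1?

Suspension.

The harmony at that moment is E minor triad (E, G, B); Ab3 is not a chord tone.
It is held over (the same pitch as the preceding Ab3) and left by step down to G3.
Held over from the previous chord and resolving down by step — a suspension.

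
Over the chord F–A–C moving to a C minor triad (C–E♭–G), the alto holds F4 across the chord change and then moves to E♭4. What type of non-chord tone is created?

The harmony at that moment is C minor triad (C, E♭, G); F4 is not a chord tone.
It is held over (the same pitch as the preceding F4) and left by step down to E♭4.
Held over from the previous chord and resolving down by step — a suspension.

F4 is a suspension.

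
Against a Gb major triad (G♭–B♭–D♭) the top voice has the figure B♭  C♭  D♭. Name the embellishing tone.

C♭ is a passing tone.

The harmony at that moment is G♭ major triad (G♭, B♭, D♭); C♭ is not a chord tone.
It is approached by step up from B♭ and left by step up to D♭.
Step in, step out in the same direction — a passing tone.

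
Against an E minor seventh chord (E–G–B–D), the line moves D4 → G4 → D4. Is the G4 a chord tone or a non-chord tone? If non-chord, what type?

Chord tone (the third of E minor seventh chord).

E minor seventh chord contains E, G, B, D; G is the third, so it is a chord tone.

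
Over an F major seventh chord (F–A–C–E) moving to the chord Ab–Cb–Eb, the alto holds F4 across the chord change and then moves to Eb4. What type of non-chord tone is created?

F4 is a suspension.

The harmony at that moment is Ab minor triad (Ab, Cb, Eb); F4 is not a chord tone.
It is held over (the same pitch as the preceding F4) and left by step down to Eb4.
Held over from the previous chord and resolving down by step — a suspension.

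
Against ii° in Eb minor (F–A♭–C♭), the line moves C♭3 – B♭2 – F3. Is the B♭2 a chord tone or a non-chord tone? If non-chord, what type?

The harmony at that moment is F diminished triad (F, A♭, C♭); B♭2 is not a chord tone.
It is approached by step down from C♭3 and left by leap up to F3.
Step in, leap out — an escape tone.

Non-chord tone — an escape tone.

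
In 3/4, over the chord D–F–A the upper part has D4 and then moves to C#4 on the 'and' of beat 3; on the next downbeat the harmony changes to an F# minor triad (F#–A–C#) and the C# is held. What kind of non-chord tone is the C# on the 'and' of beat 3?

Anticipation.

The harmony at that moment is D minor triad (D, F, A); C#4 is not a chord tone.
It is approached by step down from D4 and then sustained as the same pitch into the next harmony.
Arriving early and becoming a chord tone when the harmony changes — an anticipation.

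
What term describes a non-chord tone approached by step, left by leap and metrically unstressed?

Escape tone.

Approach: by step. Departure: by leap. Metric position: weak.
Step in, leap out, from a weak position — an escape tone (échappée). (It is the mirror image of the appoggiatura, which leaps in and steps out on a strong beat.)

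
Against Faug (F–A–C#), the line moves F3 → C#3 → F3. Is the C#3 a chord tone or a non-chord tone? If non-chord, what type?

F augmented triad contains F, A, C#; C# is the fifth, so it is a chord tone.

Chord tone (the fifth of F augmented triad).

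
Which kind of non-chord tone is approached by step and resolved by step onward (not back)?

Approach: by step. Departure: by step, continuing in the same direction.
Stepwise on both sides with no change of direction means the note fills in the space between two different chord tones — a passing tone. (Had it turned back to its starting note it would be a neighbor tone instead.)

Passing tone.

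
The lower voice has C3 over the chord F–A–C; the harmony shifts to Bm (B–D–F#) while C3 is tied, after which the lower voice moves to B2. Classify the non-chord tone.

C3 is a suspension.

The harmony at that moment is B minor triad (B, D, F#); C3 is not a chord tone.
It is held over (the same pitch as the preceding C3) and left by step down to B2.
Held over from the previous chord and resolving down by step — a suspension.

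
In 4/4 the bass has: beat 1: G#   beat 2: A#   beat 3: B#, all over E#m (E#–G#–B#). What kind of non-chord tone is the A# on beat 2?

The harmony at that moment is E# minor triad (E#, G#, B#); A# is not a chord tone.
It is approached by step up from G# and left by step up to B#.
Step in, step out in the same direction — a passing tone.

Passing tone.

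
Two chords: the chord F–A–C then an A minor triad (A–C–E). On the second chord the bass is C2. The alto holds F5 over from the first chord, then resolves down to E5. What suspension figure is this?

At the second chord the bass is C2. The suspended F5 lies a fourth above the bass; after resolving down by step to E5, the interval above the bass becomes a third.
Suspension figures are named by those two intervals: 4–3.

4–3 suspension.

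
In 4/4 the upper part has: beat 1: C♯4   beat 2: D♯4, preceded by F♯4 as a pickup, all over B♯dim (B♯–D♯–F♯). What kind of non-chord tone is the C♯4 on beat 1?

Appoggiatura.

The harmony at that moment is B♯ diminished triad (B♯, D♯, F♯); C♯4 is not a chord tone.
It is approached by leap down from F♯4 and left by step up to D♯4.
Leap in, step out, metrically accented — an appoggiatura.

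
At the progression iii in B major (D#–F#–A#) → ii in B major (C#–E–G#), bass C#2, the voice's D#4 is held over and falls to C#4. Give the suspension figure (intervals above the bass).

At the second chord the bass is C#2. The suspended D#4 lies a ninth above the bass; after resolving down by step to C#4, the interval above the bass becomes an octave.
Suspension figures are named by those two intervals: 9–8.

9–8 suspension.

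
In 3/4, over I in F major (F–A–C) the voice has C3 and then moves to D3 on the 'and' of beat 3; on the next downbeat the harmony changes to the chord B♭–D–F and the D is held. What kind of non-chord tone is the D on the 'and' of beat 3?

The harmony at that moment is F major triad (F, A, C); D3 is not a chord tone.
It is approached by step up from C3 and then sustained as the same pitch into the next harmony.
Arriving early and becoming a chord tone when the harmony changes — an anticipation.

Anticipation.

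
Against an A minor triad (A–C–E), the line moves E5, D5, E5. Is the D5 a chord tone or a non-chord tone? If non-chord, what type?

Non-chord tone — a neighbor tone.

The harmony at that moment is A minor triad (A, C, E); D5 is not a chord tone.
It is approached by step down from E5 and left by step up to E5.
Step away and step back to the same note — a neighbor tone (lower neighbor).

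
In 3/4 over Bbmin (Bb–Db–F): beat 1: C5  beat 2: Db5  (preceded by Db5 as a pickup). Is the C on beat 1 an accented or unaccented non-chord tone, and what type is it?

Accented neighbor tone.

The harmony at that moment is Bb minor triad (Bb, Db, F); C5 is not a chord tone.
It is approached by step down from Db5 and left by step up to Db5.
Step away and step back to the same note — a neighbor tone (lower neighbor).
It falls on the downbeat, so it is accented.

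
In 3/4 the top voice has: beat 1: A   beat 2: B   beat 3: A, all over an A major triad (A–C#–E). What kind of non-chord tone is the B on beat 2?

Upper neighbor tone.

The harmony at that moment is A major triad (A, C#, E); B is not a chord tone.
It is approached by step up from A and left by step down to A.
Step away and step back to the same note — a neighbor tone (upper neighbor).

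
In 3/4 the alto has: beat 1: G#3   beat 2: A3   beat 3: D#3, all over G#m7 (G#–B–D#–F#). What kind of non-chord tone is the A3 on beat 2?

The harmony at that moment is G# minor seventh chord (G#, B, D#, F#); A3 is not a chord tone.
It is approached by step up from G#3 and left by leap down to D#3.
Step in, leap out, on a weak beat — an escape tone.

Escape tone.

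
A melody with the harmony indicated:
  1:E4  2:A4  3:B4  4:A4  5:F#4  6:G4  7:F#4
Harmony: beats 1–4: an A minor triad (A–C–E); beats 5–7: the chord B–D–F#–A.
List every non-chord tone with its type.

B4 (beat 3) — neighbor tone; G4 (beat 6) — neighbor tone.

The harmony at that moment is A minor triad (A, C, E); B4 is not a chord tone.
It is approached by step up from A4 and left by step down to A4.
Step away and step back to the same note — a neighbor tone (upper neighbor).
The harmony at that moment is B minor seventh chord (B, D, F#, A); G4 is not a chord tone.
It is approached by step up from F#4 and left by step down to F#4.
Step away and step back to the same note — a neighbor tone (upper neighbor).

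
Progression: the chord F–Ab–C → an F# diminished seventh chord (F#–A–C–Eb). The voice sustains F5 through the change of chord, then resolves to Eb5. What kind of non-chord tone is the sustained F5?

The harmony at that moment is F# diminished seventh chord (F#, A, C, Eb); F5 is not a chord tone.
It is held over (the same pitch as the preceding F5) and left by step down to Eb5.
Held over from the previous chord and resolving down by step — a suspension.

F5 is a suspension.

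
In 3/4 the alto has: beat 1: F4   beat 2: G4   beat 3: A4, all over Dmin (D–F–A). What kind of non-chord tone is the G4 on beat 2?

The harmony at that moment is D minor triad (D, F, A); G4 is not a chord tone.
It is approached by step up from F4 and left by step up to A4.
Step in, step out in the same direction — a passing tone.

Passing tone.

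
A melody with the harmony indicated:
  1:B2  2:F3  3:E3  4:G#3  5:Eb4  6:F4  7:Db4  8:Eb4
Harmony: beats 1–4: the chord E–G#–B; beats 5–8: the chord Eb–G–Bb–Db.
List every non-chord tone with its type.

The harmony at that moment is E major triad (E, G#, B); F3 is not a chord tone.
It is approached by leap up from B2 and left by step down to E3.
Leap in, step out — an appoggiatura.
The harmony at that moment is Eb dominant seventh chord (Eb, G, Bb, Db); F4 is not a chord tone.
It is approached by step up from Eb4 and left by leap down to Db4.
Step in, leap out — an escape tone.

F3 (beat 2) — appoggiatura; F4 (beat 6) — escape tone.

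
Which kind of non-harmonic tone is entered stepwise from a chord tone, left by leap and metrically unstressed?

Approach: by step. Departure: by leap. Metric position: weak.
Step in, leap out, from a weak position — an escape tone (échappée). (It is the mirror image of the appoggiatura, which leaps in and steps out on a strong beat.)

Escape tone.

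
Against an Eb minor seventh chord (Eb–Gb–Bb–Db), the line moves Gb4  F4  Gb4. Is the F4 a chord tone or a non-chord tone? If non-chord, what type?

The harmony at that moment is Eb minor seventh chord (Eb, Gb, Bb, Db); F4 is not a chord tone.
It is approached by step down from Gb4 and left by step up to Gb4.
Step away and step back to the same note — a neighbor tone (lower neighbor).

Non-chord tone — a neighbor tone.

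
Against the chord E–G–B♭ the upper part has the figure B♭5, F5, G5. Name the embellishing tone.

F5 is an appoggiatura.

The harmony at that moment is E diminished triad (E, G, B♭); F5 is not a chord tone.
It is approached by leap down from B♭5 and left by step up to G5.
Leap in, step out — an appoggiatura.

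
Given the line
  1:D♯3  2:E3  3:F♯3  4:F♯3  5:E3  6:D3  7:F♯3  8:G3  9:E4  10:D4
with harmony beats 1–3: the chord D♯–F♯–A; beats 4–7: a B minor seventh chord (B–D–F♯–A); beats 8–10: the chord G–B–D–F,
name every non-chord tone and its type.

E3 (beat 2) — passing tone; E3 (beat 5) — passing tone; E4 (beat 9) — appoggiatura.

The harmony at that moment is D♯ diminished triad (D♯, F♯, A); E3 is not a chord tone.
It is approached by step up from D♯3 and left by step up to F♯3.
Step in, step out in the same direction — a passing tone.
The harmony at that moment is B minor seventh chord (B, D, F♯, A); E3 is not a chord tone.
It is approached by step down from F♯3 and left by step down to D3.
Step in, step out in the same direction — a passing tone.
The harmony at that moment is G dominant seventh chord (G, B, D, F); E4 is not a chord tone.
It is approached by leap up from G3 and left by step down to D4.
Leap in, step out — an appoggiatura.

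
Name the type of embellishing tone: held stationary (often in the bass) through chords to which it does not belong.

Approach: none. Departure: none — a single pitch is sustained while the chords change around it, passing through harmonies that do not contain it.
No melodic motion at all; the dissonance is created entirely by the moving harmonies against the stationary note — a pedal tone (pedal point).

Pedal tone.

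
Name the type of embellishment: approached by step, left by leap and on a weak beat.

Approach: by step. Departure: by leap. Metric position: weak.
Step in, leap out, from a weak position — an escape tone (échappée). (It is the mirror image of the appoggiatura, which leaps in and steps out on a strong beat.)

Escape tone.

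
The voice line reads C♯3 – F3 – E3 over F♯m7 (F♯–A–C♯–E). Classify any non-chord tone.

The harmony at that moment is F♯ minor seventh chord (F♯, A, C♯, E); F3 is not a chord tone.
It is approached by leap up from C♯3 and left by step down to E3.
Leap in, step out — an appoggiatura.

F3 is an appoggiatura.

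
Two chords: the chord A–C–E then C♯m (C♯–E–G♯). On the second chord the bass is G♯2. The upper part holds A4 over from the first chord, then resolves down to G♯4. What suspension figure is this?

At the second chord the bass is G♯2. The suspended A4 lies a ninth above the bass; after resolving down by step to G♯4, the interval above the bass becomes an octave.
Suspension figures are named by those two intervals: 9–8.

9–8 suspension.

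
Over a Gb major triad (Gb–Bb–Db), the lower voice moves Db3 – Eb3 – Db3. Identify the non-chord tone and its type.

The harmony at that moment is Gb major triad (Gb, Bb, Db); Eb3 is not a chord tone.
It is approached by step up from Db3 and left by step down to Db3.
Step away and step back to the same note — a neighbor tone (upper neighbor).

Eb3 is a neighbor tone.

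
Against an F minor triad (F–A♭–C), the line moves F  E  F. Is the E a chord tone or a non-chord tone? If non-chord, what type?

Non-chord tone — a neighbor tone.

The harmony at that moment is F minor triad (F, A♭, C); E is not a chord tone.
It is approached by step down from F and left by step up to F.
Step away and step back to the same note — a neighbor tone (lower neighbor).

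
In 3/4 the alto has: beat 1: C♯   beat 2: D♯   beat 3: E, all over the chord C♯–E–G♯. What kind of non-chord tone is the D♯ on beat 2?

The harmony at that moment is C♯ minor triad (C♯, E, G♯); D♯ is not a chord tone.
It is approached by step up from C♯ and left by step up to E.
Step in, step out in the same direction — a passing tone.

Passing tone.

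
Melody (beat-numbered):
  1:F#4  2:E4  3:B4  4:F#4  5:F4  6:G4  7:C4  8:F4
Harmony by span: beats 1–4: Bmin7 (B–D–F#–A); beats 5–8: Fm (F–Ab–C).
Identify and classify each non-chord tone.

The harmony at that moment is B minor seventh chord (B, D, F#, A); E4 is not a chord tone.
It is approached by step down from F#4 and left by leap up to B4.
Step in, leap out — an escape tone.
The harmony at that moment is F minor triad (F, Ab, C); G4 is not a chord tone.
It is approached by step up from F4 and left by leap down to C4.
Step in, leap out — an escape tone.

E4 (beat 2) — escape tone; G4 (beat 6) — escape tone.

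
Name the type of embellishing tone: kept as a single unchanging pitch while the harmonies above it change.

Approach: none. Departure: none — a single pitch is sustained while the chords change around it, passing through harmonies that do not contain it.
No melodic motion at all; the dissonance is created entirely by the moving harmonies against the stationary note — a pedal tone (pedal point).

Pedal tone.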